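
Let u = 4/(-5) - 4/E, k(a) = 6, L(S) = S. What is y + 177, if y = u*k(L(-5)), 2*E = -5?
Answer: 909/5 ≈ 181.80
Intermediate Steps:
E = -5/2 (E = (½)*(-5) = -5/2 ≈ -2.5000)
u = ⅘ (u = 4/(-5) - 4/(-5/2) = 4*(-⅕) - 4*(-⅖) = -⅘ + 8/5 = ⅘ ≈ 0.80000)
y = 24/5 (y = (⅘)*6 = 24/5 ≈ 4.8000)
y + 177 = 24/5 + 177 = 909/5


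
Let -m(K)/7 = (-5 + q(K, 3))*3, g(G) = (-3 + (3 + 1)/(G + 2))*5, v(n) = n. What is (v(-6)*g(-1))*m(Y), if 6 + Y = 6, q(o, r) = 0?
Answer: -3150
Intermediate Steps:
Y = 0 (Y = -6 + 6 = 0)
g(G) = -15 + 20/(2 + G) (g(G) = (-3 + 4/(2 + G))*5 = -15 + 20/(2 + G))
m(K) = 105 (m(K) = -7*(-5 + 0)*3 = -(-35)*3 = -7*(-15) = 105)
(v(-6)*g(-1))*m(Y) = -30*(-2 - 3*(-1))/(2 - 1)*105 = -30*(-2 + 3)/1*105 = -30*105 = -3150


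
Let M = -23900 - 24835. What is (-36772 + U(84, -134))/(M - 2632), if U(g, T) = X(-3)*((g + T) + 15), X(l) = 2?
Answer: 36842/51367 ≈ 0.71723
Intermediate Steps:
M = -48735
U(g, T) = 30 + 2*T + 2*g (U(g, T) = 2*((g + T) + 15) = 2*((T + g) + 15) = 2*(15 + T + g) = 30 + 2*T + 2*g)
(-36772 + U(84, -134))/(M - 2632) = (-36772 + (30 + 2*(-134) + 2*84))/(-48735 - 2632) = (-36772 + (30 - 268 + 168))/(-51367) = (-36772 - 70)*(-1/51367) = -36842*(-1/51367) = 36842/51367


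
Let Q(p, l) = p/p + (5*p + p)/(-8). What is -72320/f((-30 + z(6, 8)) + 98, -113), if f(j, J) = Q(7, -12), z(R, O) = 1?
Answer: 289280/17 ≈ 17016.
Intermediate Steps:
Q(p, l) = 1 - 3*p/4 (Q(p, l) = 1 + (6*p)*(-⅛) = 1 - 3*p/4)
f(j, J) = -17/4 (f(j, J) = 1 - ¾*7 = 1 - 21/4 = -17/4)
-72320/f((-30 + z(6, 8)) + 98, -113) = -72320/(-17/4) = -72320*(-4/17) = 289280/17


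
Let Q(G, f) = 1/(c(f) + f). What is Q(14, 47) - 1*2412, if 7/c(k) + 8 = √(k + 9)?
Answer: -30045964/12457 + 14*√14/12457 ≈ -2412.0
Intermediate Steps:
c(k) = 7/(-8 + √(9 + k)) (c(k) = 7/(-8 + √(k + 9)) = 7/(-8 + √(9 + k)))
Q(G, f) = 1/(f + 7/(-8 + √(9 + f))) (Q(G, f) = 1/(7/(-8 + √(9 + f)) + f) = 1/(f + 7/(-8 + √(9 + f))))
Q(14, 47) - 1*2412 = (-8 + √(9 + 47))/(7 + 47*(-8 + √(9 + 47))) - 1*2412 = (-8 + √56)/(7 + 47*(-8 + √56)) - 2412 = (-8 + 2*√14)/(7 + 47*(-8 + 2*√14)) - 2412 = (-8 + 2*√14)/(7 + (-376 + 94*√14)) - 2412 = (-8 + 2*√14)/(-369 + 94*√14) - 2412 = -2412 + (-8 + 2*√14)/(-369 + 94*√14)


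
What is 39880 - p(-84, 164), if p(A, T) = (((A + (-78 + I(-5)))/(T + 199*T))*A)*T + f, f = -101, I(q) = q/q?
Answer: 1995669/50 ≈ 39913.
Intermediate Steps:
I(q) = 1
p(A, T) = -101 + A*(-77 + A)/200 (p(A, T) = (((A + (-78 + 1))/(T + 199*T))*A)*T - 101 = (((A - 77)/((200*T)))*A)*T - 101 = (((-77 + A)*(1/(200*T)))*A)*T - 101 = (((-77 + A)/(200*T))*A)*T - 101 = (A*(-77 + A)/(200*T))*T - 101 = A*(-77 + A)/200 - 101 = -101 + A*(-77 + A)/200)
39880 - p(-84, 164) = 39880 - (-101 - 77/200*(-84) + (1/200)*(-84)**2) = 39880 - (-101 + 1617/50 + (1/200)*7056) = 39880 - (-101 + 1617/50 + 882/25) = 39880 - 1*(-1669/50) = 39880 + 1669/50 = 1995669/50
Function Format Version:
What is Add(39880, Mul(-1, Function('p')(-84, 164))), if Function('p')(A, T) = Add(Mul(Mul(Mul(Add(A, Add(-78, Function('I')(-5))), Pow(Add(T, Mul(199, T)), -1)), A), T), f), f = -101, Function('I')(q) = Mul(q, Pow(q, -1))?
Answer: Rational(1995669, 50) ≈ 39913.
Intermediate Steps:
Function('I')(q) = 1
Function('p')(A, T) = Add(-101, Mul(Rational(1, 200), A, Add(-77, A))) (Function('p')(A, T) = Add(Mul(Mul(Mul(Add(A, Add(-78, 1)), Pow(Add(T, Mul(199, T)), -1)), A), T), -101) = Add(Mul(Mul(Mul(Add(A, -77), Pow(Mul(200, T), -1)), A), T), -101) = Add(Mul(Mul(Mul(Add(-77, A), Mul(Rational(1, 200), Pow(T, -1))), A), T), -101) = Add(Mul(Mul(Mul(Rational(1, 200), Pow(T, -1), Add(-77, A)), A), T), -101) = Add(Mul(Mul(Rational(1, 200), A, Pow(T, -1), Add(-77, A)), T), -101) = Add(Mul(Rational(1, 200), A, Add(-77, A)), -101) = Add(-101, Mul(Rational(1, 200), A, Add(-77, A))))
Add(39880, Mul(-1, Function('p')(-84, 164))) = Add(39880, Mul(-1, Add(-101, Mul(Rational(-77, 200), -84), Mul(Rational(1, 200), Pow(-84, 2))))) = Add(39880, Mul(-1, Add(-101, Rational(1617, 50), Mul(Rational(1, 200), 7056)))) = Add(39880, Mul(-1, Add(-101, Rational(1617, 50), Rational(882, 25)))) = Add(39880, Mul(-1, Rational(-1669, 50))) = Add(39880, Rational(1669, 50)) = Rational(1995669, 50)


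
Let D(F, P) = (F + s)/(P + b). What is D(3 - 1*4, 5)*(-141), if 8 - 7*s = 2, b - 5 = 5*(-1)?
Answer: 141/35 ≈ 4.0286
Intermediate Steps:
b = 0 (b = 5 + 5*(-1) = 5 - 5 = 0)
s = 6/7 (s = 8/7 - ⅐*2 = 8/7 - 2/7 = 6/7 ≈ 0.85714)
D(F, P) = (6/7 + F)/P (D(F, P) = (F + 6/7)/(P + 0) = (6/7 + F)/P)
D(3 - 1*4, 5)*(-141) = ((6/7 + (3 - 1*4))/5)*(-141) = ((6/7 + (3 - 4))/5)*(-141) = ((6/7 - 1)/5)*(-141) = ((⅕)*(-⅐))*(-141) = -1/35*(-141) = 141/35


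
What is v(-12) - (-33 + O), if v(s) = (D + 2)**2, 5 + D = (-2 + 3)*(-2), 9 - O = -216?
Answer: -167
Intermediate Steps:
O = 225 (O = 9 - 1*(-216) = 9 + 216 = 225)
D = -7 (D = -5 + (-2 + 3)*(-2) = -5 + 1*(-2) = -5 - 2 = -7)
v(s) = 25 (v(s) = (-7 + 2)**2 = (-5)**2 = 25)
v(-12) - (-33 + O) = 25 - (-33 + 225) = 25 - 1*192 = 25 - 192 = -167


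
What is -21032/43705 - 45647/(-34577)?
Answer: 1267778671/1511187785 ≈ 0.83893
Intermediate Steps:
-21032/43705 - 45647/(-34577) = -21032*1/43705 - 45647*(-1/34577) = -21032/43705 + 45647/34577 = 1267778671/1511187785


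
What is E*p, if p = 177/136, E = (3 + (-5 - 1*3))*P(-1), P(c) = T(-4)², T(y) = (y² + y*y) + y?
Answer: -86730/17 ≈ -5101.8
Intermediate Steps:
T(y) = y + 2*y² (T(y) = (y² + y²) + y = 2*y² + y = y + 2*y²)
P(c) = 784 (P(c) = (-4*(1 + 2*(-4)))² = (-4*(1 - 8))² = (-4*(-7))² = 28² = 784)
E = -3920 (E = (3 + (-5 - 1*3))*784 = (3 + (-5 - 3))*784 = (3 - 8)*784 = -5*784 = -3920)
p = 177/136 (p = 177*(1/136) = 177/136 ≈ 1.3015)
E*p = -3920*177/136 = -86730/17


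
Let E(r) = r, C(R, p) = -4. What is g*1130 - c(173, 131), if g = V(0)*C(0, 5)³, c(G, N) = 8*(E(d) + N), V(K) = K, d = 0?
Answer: -1048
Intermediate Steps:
c(G, N) = 8*N (c(G, N) = 8*(0 + N) = 8*N)
g = 0 (g = 0*(-4)³ = 0*(-64) = 0)
g*1130 - c(173, 131) = 0*1130 - 8*131 = 0 - 1*1048 = 0 - 1048 = -1048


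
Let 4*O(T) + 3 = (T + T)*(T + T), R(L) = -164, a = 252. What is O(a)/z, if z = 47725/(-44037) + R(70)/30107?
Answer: -48110859038781/825187796 ≈ -58303.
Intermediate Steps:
z = -206296949/189403137 (z = 47725/(-44037) - 164/30107 = 47725*(-1/44037) - 164*1/30107 = -47725/44037 - 164/30107 = -206296949/189403137 ≈ -1.0892)
O(T) = -¾ + T² (O(T) = -¾ + ((T + T)*(T + T))/4 = -¾ + ((2*T)*(2*T))/4 = -¾ + (4*T²)/4 = -¾ + T²)
O(a)/z = (-¾ + 252²)/(-206296949/189403137) = (-¾ + 63504)*(-189403137/206296949) = (254013/4)*(-189403137/206296949) = -48110859038781/825187796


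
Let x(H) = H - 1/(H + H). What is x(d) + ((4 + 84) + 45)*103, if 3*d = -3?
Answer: 27397/2 ≈ 13699.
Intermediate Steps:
d = -1 (d = (⅓)*(-3) = -1)
x(H) = H - 1/(2*H)
x(d) + ((4 + 84) + 45)*103 = (-1 - ½/(-1)) + ((4 + 84) + 45)*103 = (-1 - ½*(-1)) + (88 + 45)*103 = (-1 + ½) + 133*103 = -½ + 13699 = 27397/2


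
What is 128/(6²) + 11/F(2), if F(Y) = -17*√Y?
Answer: 32/9 - 11*√2/34 ≈ 3.0980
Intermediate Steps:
128/(6²) + 11/F(2) = 128/(6²) + 11/((-17*√2)) = 128/36 + 11*(-√2/34) = 128*(1/36) - 11*√2/34 = 32/9 - 11*√2/34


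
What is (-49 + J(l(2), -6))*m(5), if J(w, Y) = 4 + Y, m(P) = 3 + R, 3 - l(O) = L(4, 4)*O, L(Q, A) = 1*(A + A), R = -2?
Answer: -51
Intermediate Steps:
L(Q, A) = 2*A (L(Q, A) = 1*(2*A) = 2*A)
l(O) = 3 - 8*O (l(O) = 3 - 2*4*O = 3 - 8*O)
m(P) = 1 (m(P) = 3 - 2 = 1)
(-49 + J(l(2), -6))*m(5) = (-49 + (4 - 6))*1 = (-49 - 2)*1 = -51*1 = -51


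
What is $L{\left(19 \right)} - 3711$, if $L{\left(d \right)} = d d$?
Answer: $-3350$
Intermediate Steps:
$L{\left(d \right)} = d^{2}$
$L{\left(19 \right)} - 3711 = 19^{2} - 3711 = 361 - 3711 = -3350$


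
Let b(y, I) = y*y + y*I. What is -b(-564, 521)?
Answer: -24252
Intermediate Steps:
b(y, I) = y**2 + I*y
-b(-564, 521) = -(-564)*(521 - 564) = -(-564)*(-43) = -1*24252 = -24252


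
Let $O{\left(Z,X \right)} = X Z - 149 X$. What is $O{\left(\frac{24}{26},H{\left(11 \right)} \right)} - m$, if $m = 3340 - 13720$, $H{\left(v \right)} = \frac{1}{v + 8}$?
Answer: $\frac{2561935}{247} \approx 10372.0$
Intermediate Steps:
$H{\left(v \right)} = \frac{1}{8 + v}$
$m = -10380$ ($m = 3340 - 13720 = -10380$)
$O{\left(Z,X \right)} = - 149 X + X Z$
$O{\left(\frac{24}{26},H{\left(11 \right)} \right)} - m = \frac{-149 + \frac{24}{26}}{8 + 11} - -10380 = \frac{-149 + 24 \cdot \frac{1}{26}}{19} + 10380 = \frac{-149 + \frac{12}{13}}{19} + 10380 = \frac{1}{19} \left(- \frac{1925}{13}\right) + 10380 = - \frac{1925}{247} + 10380 = \frac{2561935}{247}$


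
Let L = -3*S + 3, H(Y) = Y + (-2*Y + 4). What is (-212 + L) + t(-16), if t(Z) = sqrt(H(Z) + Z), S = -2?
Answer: -201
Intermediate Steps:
H(Y) = 4 - Y (H(Y) = Y + (4 - 2*Y) = 4 - Y)
t(Z) = 2 (t(Z) = sqrt((4 - Z) + Z) = sqrt(4) = 2)
L = 9 (L = -3*(-2) + 3 = 6 + 3 = 9)
(-212 + L) + t(-16) = (-212 + 9) + 2 = -203 + 2 = -201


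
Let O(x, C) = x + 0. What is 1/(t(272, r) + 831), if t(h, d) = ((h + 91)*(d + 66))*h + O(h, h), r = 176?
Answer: 1/23895215 ≈ 4.1849e-8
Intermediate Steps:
O(x, C) = x
t(h, d) = h + h*(66 + d)*(91 + h) (t(h, d) = ((h + 91)*(d + 66))*h + h = ((91 + h)*(66 + d))*h + h = ((66 + d)*(91 + h))*h + h = h*(66 + d)*(91 + h) + h = h + h*(66 + d)*(91 + h))
1/(t(272, r) + 831) = 1/(272*(6007 + 66*272 + 91*176 + 176*272) + 831) = 1/(272*(6007 + 17952 + 16016 + 47872) + 831) = 1/(272*87847 + 831) = 1/(23894384 + 831) = 1/23895215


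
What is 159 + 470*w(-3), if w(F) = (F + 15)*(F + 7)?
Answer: 22719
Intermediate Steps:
w(F) = (7 + F)*(15 + F) (w(F) = (15 + F)*(7 + F) = (7 + F)*(15 + F))
159 + 470*w(-3) = 159 + 470*(105 + (-3)² + 22*(-3)) = 159 + 470*(105 + 9 - 66) = 159 + 470*48 = 159 + 22560 = 22719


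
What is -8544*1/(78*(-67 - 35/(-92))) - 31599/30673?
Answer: 1500694861/2443932621 ≈ 0.61405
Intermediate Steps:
-8544*1/(78*(-67 - 35/(-92))) - 31599/30673 = -8544*1/(78*(-67 - 35*(-1/92))) - 31599*1/30673 = -8544*1/(78*(-67 + 35/92)) - 31599/30673 = -8544/((-6129/92*78)) - 31599/30673 = -8544/(-239031/46) - 31599/30673 = -8544*(-46/239031) - 31599/30673 = 131008/79677 - 31599/30673 = 1500694861/2443932621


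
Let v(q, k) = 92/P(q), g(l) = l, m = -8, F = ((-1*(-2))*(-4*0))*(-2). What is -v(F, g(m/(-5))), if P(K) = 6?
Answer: -46/3 ≈ -15.333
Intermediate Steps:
F = 0 (F = (2*0)*(-2) = 0*(-2) = 0)
v(q, k) = 46/3 (v(q, k) = 92/6 = 92*(⅙) = 46/3)
-v(F, g(m/(-5))) = -1*46/3 = -46/3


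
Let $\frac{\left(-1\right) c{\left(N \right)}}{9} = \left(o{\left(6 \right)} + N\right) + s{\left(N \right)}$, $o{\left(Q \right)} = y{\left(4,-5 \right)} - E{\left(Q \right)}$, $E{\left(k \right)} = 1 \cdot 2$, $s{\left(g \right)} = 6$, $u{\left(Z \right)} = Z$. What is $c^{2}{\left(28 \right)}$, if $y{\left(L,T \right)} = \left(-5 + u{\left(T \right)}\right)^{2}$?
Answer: $1411344$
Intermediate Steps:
$E{\left(k \right)} = 2$
$y{\left(L,T \right)} = \left(-5 + T\right)^{2}$
$o{\left(Q \right)} = 98$ ($o{\left(Q \right)} = \left(-5 - 5\right)^{2} - 2 = \left(-10\right)^{2} - 2 = 100 - 2 = 98$)
$c{\left(N \right)} = -936 - 9 N$ ($c{\left(N \right)} = - 9 \left(\left(98 + N\right) + 6\right) = - 9 \left(104 + N\right) = -936 - 9 N$)
$c^{2}{\left(28 \right)} = \left(-936 - 252\right)^{2} = \left(-1188\right)^{2} = 1411344$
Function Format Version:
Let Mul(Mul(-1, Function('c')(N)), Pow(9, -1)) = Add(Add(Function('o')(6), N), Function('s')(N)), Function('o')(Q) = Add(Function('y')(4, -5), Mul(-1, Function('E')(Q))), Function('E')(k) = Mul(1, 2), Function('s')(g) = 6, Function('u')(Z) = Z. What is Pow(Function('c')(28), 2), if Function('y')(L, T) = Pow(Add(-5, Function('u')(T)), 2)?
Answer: 1411344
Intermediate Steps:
Function('E')(k) = 2
Function('y')(L, T) = Pow(Add(-5, T), 2)
Function('o')(Q) = 98 (Function('o')(Q) = Add(Pow(Add(-5, -5), 2), Mul(-1, 2)) = Add(Pow(-10, 2), -2) = Add(100, -2) = 98)
Function('c')(N) = Add(-936, Mul(-9, N)) (Function('c')(N) = Mul(-9, Add(Add(98, N), 6)) = Mul(-9, Add(104, N)) = Add(-936, Mul(-9, N)))
Pow(Function('c')(28), 2) = Pow(Add(-936, Mul(-9, 28)), 2) = Pow(Add(-936, -252), 2) = Pow(-1188, 2) = 1411344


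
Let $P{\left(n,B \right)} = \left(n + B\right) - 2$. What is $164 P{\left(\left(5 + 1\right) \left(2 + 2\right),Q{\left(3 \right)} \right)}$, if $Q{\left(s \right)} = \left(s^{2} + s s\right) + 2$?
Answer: $6888$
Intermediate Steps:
$Q{\left(s \right)} = 2 + 2 s^{2}$ ($Q{\left(s \right)} = \left(s^{2} + s^{2}\right) + 2 = 2 s^{2} + 2 = 2 + 2 s^{2}$)
$P{\left(n,B \right)} = -2 + B + n$ ($P{\left(n,B \right)} = \left(B + n\right) - 2 = -2 + B + n$)
$164 P{\left(\left(5 + 1\right) \left(2 + 2\right),Q{\left(3 \right)} \right)} = 164 \left(-2 + \left(2 + 2 \cdot 3^{2}\right) + \left(5 + 1\right) \left(2 + 2\right)\right) = 164 \left(-2 + \left(2 + 2 \cdot 9\right) + 6 \cdot 4\right) = 164 \left(-2 + \left(2 + 18\right) + 24\right) = 164 \left(-2 + 20 + 24\right) = 164 \cdot 42 = 6888$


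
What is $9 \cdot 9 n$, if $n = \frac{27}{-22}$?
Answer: $- \frac{2187}{22} \approx -99.409$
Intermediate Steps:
$n = - \frac{27}{22}$ ($n = 27 \left(- \frac{1}{22}\right) = - \frac{27}{22} \approx -1.2273$)
$9 \cdot 9 n = 9 \cdot 9 \left(- \frac{27}{22}\right) = 81 \left(- \frac{27}{22}\right) = - \frac{2187}{22}$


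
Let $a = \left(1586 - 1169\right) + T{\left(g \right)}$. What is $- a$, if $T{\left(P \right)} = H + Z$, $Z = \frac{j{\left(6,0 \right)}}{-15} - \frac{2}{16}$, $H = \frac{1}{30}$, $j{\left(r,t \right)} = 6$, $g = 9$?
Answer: $- \frac{49981}{120} \approx -416.51$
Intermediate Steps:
$H = \frac{1}{30} \approx 0.033333$
$Z = - \frac{21}{40}$ ($Z = \frac{6}{-15} - \frac{2}{16} = 6 \left(- \frac{1}{15}\right) - \frac{1}{8} = - \frac{2}{5} - \frac{1}{8} = - \frac{21}{40} \approx -0.525$)
$T{\left(P \right)} = - \frac{59}{120}$ ($T{\left(P \right)} = \frac{1}{30} - \frac{21}{40} = - \frac{59}{120}$)
$a = \frac{49981}{120}$ ($a = \left(1586 - 1169\right) - \frac{59}{120} = 417 - \frac{59}{120} = \frac{49981}{120} \approx 416.51$)
$- a = \left(-1\right) \frac{49981}{120} = - \frac{49981}{120}$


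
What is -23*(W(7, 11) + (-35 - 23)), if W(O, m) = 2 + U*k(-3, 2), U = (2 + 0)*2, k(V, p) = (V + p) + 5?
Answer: 920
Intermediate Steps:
k(V, p) = 5 + V + p
U = 4 (U = 2*2 = 4)
W(O, m) = 18 (W(O, m) = 2 + 4*(5 - 3 + 2) = 2 + 4*4 = 2 + 16 = 18)
-23*(W(7, 11) + (-35 - 23)) = -23*(18 + (-35 - 23)) = -23*(18 - 58) = -23*(-40) = 920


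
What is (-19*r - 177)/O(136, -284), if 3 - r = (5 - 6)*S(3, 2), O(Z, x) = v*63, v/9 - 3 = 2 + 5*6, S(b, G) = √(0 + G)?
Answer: -26/2205 - 19*√2/19845 ≈ -0.013145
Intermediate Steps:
S(b, G) = √G
v = 315 (v = 27 + 9*(2 + 5*6) = 27 + 9*(2 + 30) = 27 + 9*32 = 27 + 288 = 315)
O(Z, x) = 19845 (O(Z, x) = 315*63 = 19845)
r = 3 + √2 (r = 3 - (5 - 6)*√2 = 3 - (-1)*√2 = 3 + √2 ≈ 4.4142)
(-19*r - 177)/O(136, -284) = (-19*(3 + √2) - 177)/19845 = ((-57 - 19*√2) - 177)*(1/19845) = (-234 - 19*√2)*(1/19845) = -26/2205 - 19*√2/19845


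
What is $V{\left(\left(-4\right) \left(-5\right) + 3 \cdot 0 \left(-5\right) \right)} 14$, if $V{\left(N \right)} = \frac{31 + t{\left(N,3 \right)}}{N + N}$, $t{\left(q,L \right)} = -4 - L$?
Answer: $\frac{42}{5} \approx 8.4$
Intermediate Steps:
$V{\left(N \right)} = \frac{12}{N}$ ($V{\left(N \right)} = \frac{31 - 7}{N + N} = \frac{31 - 7}{2 N} = \left(31 - 7\right) \frac{1}{2 N} = 24 \frac{1}{2 N} = \frac{12}{N}$)
$V{\left(\left(-4\right) \left(-5\right) + 3 \cdot 0 \left(-5\right) \right)} 14 = \frac{12}{\left(-4\right) \left(-5\right) + 3 \cdot 0 \left(-5\right)} 14 = \frac{12}{20 + 0 \left(-5\right)} 14 = \frac{12}{20 + 0} \cdot 14 = \frac{12}{20} \cdot 14 = 12 \cdot \frac{1}{20} \cdot 14 = \frac{3}{5} \cdot 14 = \frac{42}{5}$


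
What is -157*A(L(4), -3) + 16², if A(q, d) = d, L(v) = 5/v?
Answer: 727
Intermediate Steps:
-157*A(L(4), -3) + 16² = -157*(-3) + 16² = 471 + 256 = 727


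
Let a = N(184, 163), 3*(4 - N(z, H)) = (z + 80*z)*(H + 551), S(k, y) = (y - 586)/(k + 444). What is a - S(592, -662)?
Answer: -918711020/259 ≈ -3.5471e+6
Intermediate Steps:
S(k, y) = (-586 + y)/(444 + k)
N(z, H) = 4 - 27*z*(551 + H) (N(z, H) = 4 - (z + 80*z)*(H + 551)/3 = 4 - 81*z*(551 + H)/3 = 4 - 27*z*(551 + H))
a = -3547148 (a = 4 - 14877*184 - 27*163*184 = 4 - 2737368 - 809784 = -3547148)
a - S(592, -662) = -3547148 - (-586 - 662)/(444 + 592) = -3547148 - (-1248)/1036 = -3547148 - 1*(-312/259) = -3547148 + 312/259 = -918711020/259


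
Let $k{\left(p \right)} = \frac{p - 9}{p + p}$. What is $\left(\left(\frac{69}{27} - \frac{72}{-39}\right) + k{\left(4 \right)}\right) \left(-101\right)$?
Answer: $- \frac{357035}{936} \approx -381.45$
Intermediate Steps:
$k{\left(p \right)} = \frac{-9 + p}{2 p}$
$\left(\left(\frac{69}{27} - \frac{72}{-39}\right) + k{\left(4 \right)}\right) \left(-101\right) = \left(\left(\frac{69}{27} - \frac{72}{-39}\right) + \frac{-9 + 4}{2 \cdot 4}\right) \left(-101\right) = \left(\left(69 \cdot \frac{1}{27} - - \frac{24}{13}\right) + \frac{1}{2} \cdot \frac{1}{4} \left(-5\right)\right) \left(-101\right) = \left(\left(\frac{23}{9} + \frac{24}{13}\right) - \frac{5}{8}\right) \left(-101\right) = \left(\frac{515}{117} - \frac{5}{8}\right) \left(-101\right) = \frac{3535}{936} \left(-101\right) = - \frac{357035}{936}$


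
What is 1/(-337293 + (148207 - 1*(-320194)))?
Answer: 1/131108 ≈ 7.6273e-6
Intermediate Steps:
1/(-337293 + (148207 - 1*(-320194))) = 1/(-337293 + (148207 + 320194)) = 1/(-337293 + 468401) = 1/131108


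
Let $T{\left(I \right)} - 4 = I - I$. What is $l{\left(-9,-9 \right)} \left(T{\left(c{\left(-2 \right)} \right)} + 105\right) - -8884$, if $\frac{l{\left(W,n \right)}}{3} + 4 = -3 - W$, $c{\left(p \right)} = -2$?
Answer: $9538$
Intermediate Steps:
$l{\left(W,n \right)} = -21 - 3 W$ ($l{\left(W,n \right)} = -12 + 3 \left(-3 - W\right) = -12 - \left(9 + 3 W\right) = -21 - 3 W$)
$T{\left(I \right)} = 4$ ($T{\left(I \right)} = 4 + \left(I - I\right) = 4 + 0 = 4$)
$l{\left(-9,-9 \right)} \left(T{\left(c{\left(-2 \right)} \right)} + 105\right) - -8884 = \left(-21 - -27\right) \left(4 + 105\right) - -8884 = \left(-21 + 27\right) 109 + 8884 = 6 \cdot 109 + 8884 = 654 + 8884 = 9538$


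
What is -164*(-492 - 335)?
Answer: 135628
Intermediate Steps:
-164*(-492 - 335) = -164*(-827) = 135628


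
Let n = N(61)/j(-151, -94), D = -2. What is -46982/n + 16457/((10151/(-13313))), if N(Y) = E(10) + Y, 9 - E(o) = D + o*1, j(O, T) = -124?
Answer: 734736523/10151 ≈ 72381.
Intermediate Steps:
E(o) = 11 - o (E(o) = 9 - (-2 + o*1) = 9 - (-2 + o) = 9 + (2 - o) = 11 - o)
N(Y) = 1 + Y (N(Y) = (11 - 1*10) + Y = (11 - 10) + Y = 1 + Y)
n = -1/2 (n = (1 + 61)/(-124) = 62*(-1/124) = -1/2 ≈ -0.50000)
-46982/n + 16457/((10151/(-13313))) = -46982/(-1/2) + 16457/((10151/(-13313))) = -46982*(-2) + 16457/((10151*(-1/13313))) = 93964 + 16457/(-10151/13313) = 93964 + 16457*(-13313/10151) = 93964 - 219092041/10151 = 734736523/10151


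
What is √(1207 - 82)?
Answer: 15*√5 ≈ 33.541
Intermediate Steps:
√(1207 - 82) = √1125 = 15*√5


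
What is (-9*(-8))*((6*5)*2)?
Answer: 4320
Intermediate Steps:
(-9*(-8))*((6*5)*2) = 72*(30*2) = 72*60 = 4320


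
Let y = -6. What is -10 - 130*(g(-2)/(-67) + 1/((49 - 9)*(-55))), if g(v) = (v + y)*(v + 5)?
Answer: -832929/14740 ≈ -56.508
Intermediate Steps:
g(v) = (-6 + v)*(5 + v) (g(v) = (v - 6)*(v + 5) = (-6 + v)*(5 + v))
-10 - 130*(g(-2)/(-67) + 1/((49 - 9)*(-55))) = -10 - 130*((-30 + (-2)**2 - 1*(-2))/(-67) + 1/((49 - 9)*(-55))) = -10 - 130*((-30 + 4 + 2)*(-1/67) - 1/55/40) = -10 - 130*(-24*(-1/67) + (1/40)*(-1/55)) = -10 - 130*(24/67 - 1/2200) = -10 - 130*52733/147400 = -10 - 685529/14740 = -832929/14740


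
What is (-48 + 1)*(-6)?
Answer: 282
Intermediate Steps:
(-48 + 1)*(-6) = -47*(-6) = 282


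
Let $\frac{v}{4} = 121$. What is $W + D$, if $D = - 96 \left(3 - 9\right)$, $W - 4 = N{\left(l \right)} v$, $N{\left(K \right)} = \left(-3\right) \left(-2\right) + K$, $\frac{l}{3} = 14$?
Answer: $23812$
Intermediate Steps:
$v = 484$ ($v = 4 \cdot 121 = 484$)
$l = 42$ ($l = 3 \cdot 14 = 42$)
$N{\left(K \right)} = 6 + K$
$W = 23236$ ($W = 4 + \left(6 + 42\right) 484 = 4 + 48 \cdot 484 = 4 + 23232 = 23236$)
$D = 576$ ($D = \left(-96\right) \left(-6\right) = 576$)
$W + D = 23236 + 576 = 23812$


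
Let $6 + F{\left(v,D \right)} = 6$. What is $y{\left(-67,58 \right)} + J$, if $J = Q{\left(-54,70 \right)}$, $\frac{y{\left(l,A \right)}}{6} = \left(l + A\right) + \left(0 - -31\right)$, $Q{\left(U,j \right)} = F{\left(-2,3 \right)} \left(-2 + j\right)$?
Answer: $132$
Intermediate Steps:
$F{\left(v,D \right)} = 0$ ($F{\left(v,D \right)} = -6 + 6 = 0$)
$Q{\left(U,j \right)} = 0$ ($Q{\left(U,j \right)} = 0 \left(-2 + j\right) = 0$)
$y{\left(l,A \right)} = 186 + 6 A + 6 l$ ($y{\left(l,A \right)} = 6 \left(\left(l + A\right) + \left(0 - -31\right)\right) = 6 \left(\left(A + l\right) + \left(0 + 31\right)\right) = 6 \left(\left(A + l\right) + 31\right) = 6 \left(31 + A + l\right) = 186 + 6 A + 6 l$)
$J = 0$
$y{\left(-67,58 \right)} + J = \left(186 + 6 \cdot 58 + 6 \left(-67\right)\right) + 0 = \left(186 + 348 - 402\right) + 0 = 132 + 0 = 132$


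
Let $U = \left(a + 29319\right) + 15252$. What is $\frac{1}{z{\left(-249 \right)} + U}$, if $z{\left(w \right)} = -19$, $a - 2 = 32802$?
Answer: $\frac{1}{77356} \approx 1.2927 \cdot 10^{-5}$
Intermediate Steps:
$a = 32804$ ($a = 2 + 32802 = 32804$)
$U = 77375$ ($U = \left(32804 + 29319\right) + 15252 = 62123 + 15252 = 77375$)
$\frac{1}{z{\left(-249 \right)} + U} = \frac{1}{-19 + 77375} = \frac{1}{77356}$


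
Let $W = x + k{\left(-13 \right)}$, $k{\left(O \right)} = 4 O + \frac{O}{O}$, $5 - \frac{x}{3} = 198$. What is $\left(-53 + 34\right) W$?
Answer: $11970$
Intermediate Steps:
$x = -579$ ($x = 15 - 594 = -579$)
$k{\left(O \right)} = 1 + 4 O$ ($k{\left(O \right)} = 4 O + 1 = 1 + 4 O$)
$W = -630$ ($W = -579 + \left(1 + 4 \left(-13\right)\right) = -579 + \left(1 - 52\right) = -579 - 51 = -630$)
$\left(-53 + 34\right) W = \left(-53 + 34\right) \left(-630\right) = \left(-19\right) \left(-630\right) = 11970$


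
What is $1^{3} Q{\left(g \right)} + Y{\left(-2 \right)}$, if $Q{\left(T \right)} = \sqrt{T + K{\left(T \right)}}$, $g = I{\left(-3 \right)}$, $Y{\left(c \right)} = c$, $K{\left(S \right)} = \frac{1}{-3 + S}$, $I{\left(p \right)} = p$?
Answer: $-2 + \frac{i \sqrt{114}}{6} \approx -2.0 + 1.7795 i$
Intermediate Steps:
$g = -3$
$Q{\left(T \right)} = \sqrt{T + \frac{1}{-3 + T}}$
$1^{3} Q{\left(g \right)} + Y{\left(-2 \right)} = 1^{3} \sqrt{\frac{1 - 3 \left(-3 - 3\right)}{-3 - 3}} - 2 = 1 \sqrt{\frac{1 - -18}{-6}} - 2 = 1 \sqrt{- \frac{1 + 18}{6}} - 2 = 1 \sqrt{\left(- \frac{1}{6}\right) 19} - 2 = 1 \sqrt{- \frac{19}{6}} - 2 = 1 \frac{i \sqrt{114}}{6} - 2 = \frac{i \sqrt{114}}{6} - 2 = -2 + \frac{i \sqrt{114}}{6}$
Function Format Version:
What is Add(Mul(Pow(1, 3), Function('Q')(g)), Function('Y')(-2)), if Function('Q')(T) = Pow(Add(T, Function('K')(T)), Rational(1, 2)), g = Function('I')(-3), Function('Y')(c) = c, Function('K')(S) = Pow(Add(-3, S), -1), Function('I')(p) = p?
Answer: Add(-2, Mul(Rational(1, 6), I, Pow(114, Rational(1, 2)))) ≈ Add(-2.0000, Mul(1.7795, I))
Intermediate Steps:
g = -3
Function('Q')(T) = Pow(Add(T, Pow(Add(-3, T), -1)), Rational(1, 2))
Add(Mul(Pow(1, 3), Function('Q')(g)), Function('Y')(-2)) = Add(Mul(Pow(1, 3), Pow(Mul(Pow(Add(-3, -3), -1), Add(1, Mul(-3, Add(-3, -3)))), Rational(1, 2))), -2) = Add(Mul(1, Pow(Mul(Pow(-6, -1), Add(1, Mul(-3, -6))), Rational(1, 2))), -2) = Add(Mul(1, Pow(Mul(Rational(-1, 6), Add(1, 18)), Rational(1, 2))), -2) = Add(Mul(1, Pow(Mul(Rational(-1, 6), 19), Rational(1, 2))), -2) = Add(Mul(1, Pow(Rational(-19, 6), Rational(1, 2))), -2) = Add(Mul(1, Mul(Rational(1, 6), I, Pow(114, Rational(1, 2)))), -2) = Add(Mul(Rational(1, 6), I, Pow(114, Rational(1, 2))), -2) = Add(-2, Mul(Rational(1, 6), I, Pow(114, Rational(1, 2))))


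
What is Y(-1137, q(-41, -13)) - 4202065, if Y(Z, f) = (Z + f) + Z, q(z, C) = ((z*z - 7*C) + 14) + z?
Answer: -4202594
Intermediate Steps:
q(z, C) = 14 + z + z² - 7*C (q(z, C) = ((z² - 7*C) + 14) + z = (14 + z² - 7*C) + z = 14 + z + z² - 7*C)
Y(Z, f) = f + 2*Z
Y(-1137, q(-41, -13)) - 4202065 = ((14 - 41 + (-41)² - 7*(-13)) + 2*(-1137)) - 4202065 = ((14 - 41 + 1681 + 91) - 2274) - 4202065 = (1745 - 2274) - 4202065 = -529 - 4202065 = -4202594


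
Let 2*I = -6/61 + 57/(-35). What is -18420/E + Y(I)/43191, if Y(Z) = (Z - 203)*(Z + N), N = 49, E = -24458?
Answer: 723540079987363/1375757580273300 ≈ 0.52592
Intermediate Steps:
I = -3687/4270 (I = (-6/61 + 57/(-35))/2 = (-6*1/61 + 57*(-1/35))/2 = (-6/61 - 57/35)/2 = (½)*(-3687/2135) = -3687/4270 ≈ -0.86347)
Y(Z) = (-203 + Z)*(49 + Z) (Y(Z) = (Z - 203)*(Z + 49) = (-203 + Z)*(49 + Z))
-18420/E + Y(I)/43191 = -18420/(-24458) + (-9947 + (-3687/4270)² - 154*(-3687/4270))/43191 = -18420*(-1/24458) + (-9947 + 13593969/18232900 + 40557/305)*(1/43191) = 9210/12229 - 178924564871/18232900*1/43191 = 9210/12229 - 178924564871/787497183900 = 723540079987363/1375757580273300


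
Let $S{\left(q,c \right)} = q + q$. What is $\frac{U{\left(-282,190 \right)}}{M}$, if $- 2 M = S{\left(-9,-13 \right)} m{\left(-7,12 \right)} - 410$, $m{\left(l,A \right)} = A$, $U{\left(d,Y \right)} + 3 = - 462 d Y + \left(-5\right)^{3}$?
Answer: $\frac{24753832}{313} \approx 79086.0$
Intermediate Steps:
$U{\left(d,Y \right)} = -128 - 462 Y d$ ($U{\left(d,Y \right)} = -3 + \left(- 462 d Y + \left(-5\right)^{3}\right) = -3 - \left(125 + 462 Y d\right) = -128 - 462 Y d$)
$S{\left(q,c \right)} = 2 q$
$M = 313$ ($M = - \frac{2 \left(-9\right) 12 - 410}{2} = - \frac{\left(-18\right) 12 - 410}{2} = - \frac{-216 - 410}{2} = \left(- \frac{1}{2}\right) \left(-626\right) = 313$)
$\frac{U{\left(-282,190 \right)}}{M} = \frac{-128 - 87780 \left(-282\right)}{313} = \left(-128 + 24753960\right) \frac{1}{313} = 24753832 \cdot \frac{1}{313} = \frac{24753832}{313}$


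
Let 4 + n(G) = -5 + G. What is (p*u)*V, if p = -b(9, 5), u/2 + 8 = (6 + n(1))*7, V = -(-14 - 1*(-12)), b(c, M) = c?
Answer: 792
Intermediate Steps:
n(G) = -9 + G (n(G) = -4 + (-5 + G) = -9 + G)
V = 2 (V = -(-14 + 12) = -1*(-2) = 2)
u = -44 (u = -16 + 2*((6 + (-9 + 1))*7) = -16 + 2*((6 - 8)*7) = -16 + 2*(-2*7) = -16 + 2*(-14) = -16 - 28 = -44)
p = -9 (p = -1*9 = -9)
(p*u)*V = -9*(-44)*2 = 396*2 = 792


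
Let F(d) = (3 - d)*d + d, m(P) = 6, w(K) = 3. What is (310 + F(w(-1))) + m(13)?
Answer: 319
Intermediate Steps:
F(d) = d + d*(3 - d) (F(d) = d*(3 - d) + d = d + d*(3 - d))
(310 + F(w(-1))) + m(13) = (310 + 3*(4 - 1*3)) + 6 = (310 + 3*(4 - 3)) + 6 = (310 + 3*1) + 6 = (310 + 3) + 6 = 313 + 6 = 319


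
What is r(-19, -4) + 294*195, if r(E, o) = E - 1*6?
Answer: 57305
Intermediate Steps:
r(E, o) = -6 + E (r(E, o) = E - 6 = -6 + E)
r(-19, -4) + 294*195 = (-6 - 19) + 294*195 = -25 + 57330 = 57305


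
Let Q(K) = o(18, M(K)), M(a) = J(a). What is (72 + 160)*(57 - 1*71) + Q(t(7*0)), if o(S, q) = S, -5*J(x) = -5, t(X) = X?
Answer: -3230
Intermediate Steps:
J(x) = 1 (J(x) = -⅕*(-5) = 1)
M(a) = 1
Q(K) = 18
(72 + 160)*(57 - 1*71) + Q(t(7*0)) = (72 + 160)*(57 - 1*71) + 18 = 232*(57 - 71) + 18 = 232*(-14) + 18 = -3248 + 18 = -3230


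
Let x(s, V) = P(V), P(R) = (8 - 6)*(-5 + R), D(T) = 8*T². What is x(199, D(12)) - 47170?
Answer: -44876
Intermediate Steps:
P(R) = -10 + 2*R (P(R) = 2*(-5 + R) = -10 + 2*R)
x(s, V) = -10 + 2*V
x(199, D(12)) - 47170 = (-10 + 2*(8*12²)) - 47170 = (-10 + 2*(8*144)) - 47170 = (-10 + 2*1152) - 47170 = (-10 + 2304) - 47170 = 2294 - 47170 = -44876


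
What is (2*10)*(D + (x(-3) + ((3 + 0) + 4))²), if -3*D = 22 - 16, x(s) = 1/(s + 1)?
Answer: 805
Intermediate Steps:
x(s) = 1/(1 + s)
D = -2 (D = -(22 - 16)/3 = -⅓*6 = -2)
(2*10)*(D + (x(-3) + ((3 + 0) + 4))²) = (2*10)*(-2 + (1/(1 - 3) + ((3 + 0) + 4))²) = 20*(-2 + (1/(-2) + (3 + 4))²) = 20*(-2 + (-½ + 7)²) = 20*(-2 + (13/2)²) = 20*(-2 + 169/4) = 20*(161/4) = 805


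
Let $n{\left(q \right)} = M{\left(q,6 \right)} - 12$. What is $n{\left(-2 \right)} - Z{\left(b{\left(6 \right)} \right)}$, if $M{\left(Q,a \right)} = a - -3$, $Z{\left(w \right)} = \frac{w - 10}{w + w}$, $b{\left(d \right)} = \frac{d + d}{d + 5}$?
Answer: $\frac{13}{12} \approx 1.0833$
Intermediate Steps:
$b{\left(d \right)} = \frac{2 d}{5 + d}$
$Z{\left(w \right)} = \frac{-10 + w}{2 w}$
$M{\left(Q,a \right)} = 3 + a$ ($M{\left(Q,a \right)} = a + 3 = 3 + a$)
$n{\left(q \right)} = -3$ ($n{\left(q \right)} = \left(3 + 6\right) - 12 = 9 - 12 = -3$)
$n{\left(-2 \right)} - Z{\left(b{\left(6 \right)} \right)} = -3 - \frac{-10 + 2 \cdot 6 \frac{1}{5 + 6}}{2 \cdot 2 \cdot 6 \frac{1}{5 + 6}} = -3 - \frac{-10 + 2 \cdot 6 \cdot \frac{1}{11}}{2 \cdot 2 \cdot 6 \cdot \frac{1}{11}} = -3 - \frac{-10 + \frac{12}{11}}{2 \cdot \frac{12}{11}} = -3 - \frac{1}{2} \cdot \frac{11}{12} \left(- \frac{98}{11}\right) = -3 - - \frac{49}{12} = -3 + \frac{49}{12} = \frac{13}{12}$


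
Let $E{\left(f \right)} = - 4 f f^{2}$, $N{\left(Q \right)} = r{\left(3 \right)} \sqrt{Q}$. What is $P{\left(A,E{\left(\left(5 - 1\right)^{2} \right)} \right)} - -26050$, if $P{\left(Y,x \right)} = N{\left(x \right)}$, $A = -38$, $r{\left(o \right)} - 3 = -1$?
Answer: $26050 + 256 i \approx 26050.0 + 256.0 i$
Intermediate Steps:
$r{\left(o \right)} = 2$ ($r{\left(o \right)} = 3 - 1 = 2$)
$N{\left(Q \right)} = 2 \sqrt{Q}$
$E{\left(f \right)} = - 4 f^{3}$
$P{\left(Y,x \right)} = 2 \sqrt{x}$
$P{\left(A,E{\left(\left(5 - 1\right)^{2} \right)} \right)} - -26050 = 2 \sqrt{- 4 \left(\left(5 - 1\right)^{2}\right)^{3}} - -26050 = 2 \sqrt{- 4 \left(4^{2}\right)^{3}} + 26050 = 2 \sqrt{- 4 \cdot 16^{3}} + 26050 = 2 \sqrt{\left(-4\right) 4096} + 26050 = 2 \sqrt{-16384} + 26050 = 2 \cdot 128 i + 26050 = 256 i + 26050 = 26050 + 256 i$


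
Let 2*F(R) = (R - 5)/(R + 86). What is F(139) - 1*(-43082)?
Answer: 9693517/225 ≈ 43082.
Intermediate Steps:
F(R) = (-5 + R)/(2*(86 + R)) (F(R) = ((R - 5)/(R + 86))/2 = ((-5 + R)/(86 + R))/2 = (-5 + R)/(2*(86 + R)))
F(139) - 1*(-43082) = (-5 + 139)/(2*(86 + 139)) - 1*(-43082) = (½)*134/225 + 43082 = (½)*(1/225)*134 + 43082 = 67/225 + 43082 = 9693517/225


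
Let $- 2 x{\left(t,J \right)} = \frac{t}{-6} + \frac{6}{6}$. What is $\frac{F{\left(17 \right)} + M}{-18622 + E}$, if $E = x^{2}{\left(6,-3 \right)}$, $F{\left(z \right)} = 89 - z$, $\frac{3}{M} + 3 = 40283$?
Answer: $- \frac{2900163}{750094160} \approx -0.0038664$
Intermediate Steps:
$M = \frac{3}{40280}$ ($M = \frac{3}{-3 + 40283} = \frac{3}{40280} \approx 7.4479 \cdot 10^{-5}$)
$x{\left(t,J \right)} = - \frac{1}{2} + \frac{t}{12}$ ($x{\left(t,J \right)} = - \frac{\frac{t}{-6} + \frac{6}{6}}{2} = - \frac{t \left(- \frac{1}{6}\right) + 6 \cdot \frac{1}{6}}{2} = - \frac{- \frac{t}{6} + 1}{2} = - \frac{1 - \frac{t}{6}}{2} = - \frac{1}{2} + \frac{t}{12}$)
$E = 0$ ($E = \left(- \frac{1}{2} + \frac{1}{12} \cdot 6\right)^{2} = \left(- \frac{1}{2} + \frac{1}{2}\right)^{2} = 0^{2} = 0$)
$\frac{F{\left(17 \right)} + M}{-18622 + E} = \frac{\left(89 - 17\right) + \frac{3}{40280}}{-18622 + 0} = \frac{\left(89 - 17\right) + \frac{3}{40280}}{-18622} = \left(72 + \frac{3}{40280}\right) \left(- \frac{1}{18622}\right) = \frac{2900163}{40280} \left(- \frac{1}{18622}\right) = - \frac{2900163}{750094160}$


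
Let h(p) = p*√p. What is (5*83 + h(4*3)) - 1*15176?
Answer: -14761 + 24*√3 ≈ -14719.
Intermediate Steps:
h(p) = p^(3/2)
(5*83 + h(4*3)) - 1*15176 = (5*83 + (4*3)^(3/2)) - 1*15176 = (415 + 12^(3/2)) - 15176 = (415 + 24*√3) - 15176 = -14761 + 24*√3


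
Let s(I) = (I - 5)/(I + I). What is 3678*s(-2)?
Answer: 12873/2 ≈ 6436.5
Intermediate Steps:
s(I) = (-5 + I)/(2*I) (s(I) = (-5 + I)/((2*I)) = (-5 + I)*(1/(2*I)) = (-5 + I)/(2*I))
3678*s(-2) = 3678*((½)*(-5 - 2)/(-2)) = 3678*((½)*(-½)*(-7)) = 3678*(7/4) = 12873/2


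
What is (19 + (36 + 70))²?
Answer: 15625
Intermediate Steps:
(19 + (36 + 70))² = (19 + 106)² = 125² = 15625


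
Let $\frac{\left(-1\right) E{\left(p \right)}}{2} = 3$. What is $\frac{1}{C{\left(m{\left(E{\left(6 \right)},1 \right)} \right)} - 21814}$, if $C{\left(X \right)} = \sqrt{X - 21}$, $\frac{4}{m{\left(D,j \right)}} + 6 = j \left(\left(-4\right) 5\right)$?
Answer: $- \frac{283582}{6186058023} - \frac{5 i \sqrt{143}}{6186058023} \approx -4.5842 \cdot 10^{-5} - 9.6655 \cdot 10^{-9} i$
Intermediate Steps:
$E{\left(p \right)} = -6$ ($E{\left(p \right)} = \left(-2\right) 3 = -6$)
$m{\left(D,j \right)} = \frac{4}{-6 - 20 j}$ ($m{\left(D,j \right)} = \frac{4}{-6 + j \left(\left(-4\right) 5\right)} = \frac{4}{-6 + j \left(-20\right)} = \frac{4}{-6 - 20 j}$)
$C{\left(X \right)} = \sqrt{-21 + X}$
$\frac{1}{C{\left(m{\left(E{\left(6 \right)},1 \right)} \right)} - 21814} = \frac{1}{\sqrt{-21 - \frac{2}{3 + 10 \cdot 1}} - 21814} = \frac{1}{\sqrt{-21 - \frac{2}{3 + 10}} - 21814} = \frac{1}{\sqrt{-21 - \frac{2}{13}} - 21814} = \frac{1}{\sqrt{- \frac{275}{13}} - 21814} = \frac{1}{\frac{5 i \sqrt{143}}{13} - 21814} = \frac{1}{-21814 + \frac{5 i \sqrt{143}}{13}}$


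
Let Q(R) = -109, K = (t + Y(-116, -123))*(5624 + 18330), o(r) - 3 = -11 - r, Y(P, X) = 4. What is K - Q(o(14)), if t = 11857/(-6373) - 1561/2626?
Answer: 310604451730/8367749 ≈ 37119.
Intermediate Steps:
o(r) = -8 - r (o(r) = 3 + (-11 - r) = -8 - r)
t = -41084735/16735498 (t = 11857*(-1/6373) - 1561*1/2626 = -11857/6373 - 1561/2626 = -41084735/16735498 ≈ -2.4549)
K = 309692367089/8367749 (K = (-41084735/16735498 + 4)*(5624 + 18330) = (25857257/16735498)*23954 = 309692367089/8367749 ≈ 37010.)
K - Q(o(14)) = 309692367089/8367749 - 1*(-109) = 309692367089/8367749 + 109 = 310604451730/8367749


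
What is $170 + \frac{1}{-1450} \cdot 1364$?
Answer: $\frac{122568}{725} \approx 169.06$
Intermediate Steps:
$170 + \frac{1}{-1450} \cdot 1364 = 170 - \frac{682}{725} = \frac{122568}{725}$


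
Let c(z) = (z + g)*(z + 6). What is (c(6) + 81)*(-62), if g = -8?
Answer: -3534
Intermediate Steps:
c(z) = (-8 + z)*(6 + z) (c(z) = (z - 8)*(z + 6) = (-8 + z)*(6 + z))
(c(6) + 81)*(-62) = ((-48 + 6² - 2*6) + 81)*(-62) = ((-48 + 36 - 12) + 81)*(-62) = (-24 + 81)*(-62) = 57*(-62) = -3534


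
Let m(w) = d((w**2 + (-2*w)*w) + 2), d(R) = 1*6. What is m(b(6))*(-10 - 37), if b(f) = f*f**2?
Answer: -282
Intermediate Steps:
b(f) = f**3
d(R) = 6
m(w) = 6
m(b(6))*(-10 - 37) = 6*(-10 - 37) = 6*(-47) = -282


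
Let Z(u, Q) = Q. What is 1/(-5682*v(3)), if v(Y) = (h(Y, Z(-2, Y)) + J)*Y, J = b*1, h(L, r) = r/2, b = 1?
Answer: -1/42615 ≈ -2.3466e-5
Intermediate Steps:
h(L, r) = r/2 (h(L, r) = r*(½) = r/2)
J = 1 (J = 1*1 = 1)
v(Y) = Y*(1 + Y/2) (v(Y) = (Y/2 + 1)*Y = (1 + Y/2)*Y = Y*(1 + Y/2))
1/(-5682*v(3)) = 1/(-2841*3*(2 + 3)) = 1/(-2841*3*5) = 1/(-5682*15/2) = 1/(-42615) = -1/42615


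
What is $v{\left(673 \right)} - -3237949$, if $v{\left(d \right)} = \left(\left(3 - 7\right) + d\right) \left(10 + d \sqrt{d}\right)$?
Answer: $3244639 + 450237 \sqrt{673} \approx 1.4925 \cdot 10^{7}$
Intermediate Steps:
$v{\left(d \right)} = \left(-4 + d\right) \left(10 + d^{\frac{3}{2}}\right)$
$v{\left(673 \right)} - -3237949 = \left(-40 + 673^{\frac{5}{2}} - 4 \cdot 673^{\frac{3}{2}} + 10 \cdot 673\right) - -3237949 = \left(-40 + 452929 \sqrt{673} - 4 \cdot 673 \sqrt{673} + 6730\right) + 3237949 = \left(-40 + 452929 \sqrt{673} - 2692 \sqrt{673} + 6730\right) + 3237949 = \left(6690 + 450237 \sqrt{673}\right) + 3237949 = 3244639 + 450237 \sqrt{673}$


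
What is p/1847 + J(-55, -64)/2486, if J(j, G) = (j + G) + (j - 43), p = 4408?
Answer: 10557489/4591642 ≈ 2.2993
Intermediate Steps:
J(j, G) = -43 + G + 2*j (J(j, G) = (G + j) + (-43 + j) = -43 + G + 2*j)
p/1847 + J(-55, -64)/2486 = 4408/1847 + (-43 - 64 + 2*(-55))/2486 = 4408*(1/1847) + (-43 - 64 - 110)*(1/2486) = 4408/1847 - 217*1/2486 = 4408/1847 - 217/2486 = 10557489/4591642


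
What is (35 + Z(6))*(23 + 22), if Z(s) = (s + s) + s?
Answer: 2385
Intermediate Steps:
Z(s) = 3*s (Z(s) = 2*s + s = 3*s)
(35 + Z(6))*(23 + 22) = (35 + 3*6)*(23 + 22) = (35 + 18)*45 = 53*45 = 2385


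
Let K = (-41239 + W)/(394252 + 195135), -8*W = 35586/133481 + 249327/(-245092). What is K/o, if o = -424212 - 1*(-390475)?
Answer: 10793087843564449/5204099457832343825504 ≈ 2.0740e-6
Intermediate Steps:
W = 24558573375/261721002016 (W = -(35586/133481 + 249327/(-245092))/8 = -(35586*(1/133481) + 249327*(-1/245092))/8 = -(35586/133481 - 249327/245092)/8 = -⅛*(-24558573375/32715125252) = 24558573375/261721002016 ≈ 0.093835)
K = -10793087843564449/154254956215204192 (K = (-41239 + 24558573375/261721002016)/(394252 + 195135) = -10793087843564449/261721002016/589387 = -10793087843564449/261721002016*1/589387 = -10793087843564449/154254956215204192 ≈ -0.069969)
o = -33737 (o = -424212 + 390475 = -33737)
K/o = -10793087843564449/154254956215204192/(-33737) = -10793087843564449/154254956215204192*(-1/33737) = 10793087843564449/5204099457832343825504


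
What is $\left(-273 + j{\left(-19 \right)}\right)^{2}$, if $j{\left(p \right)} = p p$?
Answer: $7744$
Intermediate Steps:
$j{\left(p \right)} = p^{2}$
$\left(-273 + j{\left(-19 \right)}\right)^{2} = \left(-273 + \left(-19\right)^{2}\right)^{2} = \left(-273 + 361\right)^{2} = 88^{2} = 7744$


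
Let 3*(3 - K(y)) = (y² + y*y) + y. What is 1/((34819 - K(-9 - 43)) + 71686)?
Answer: 3/324862 ≈ 9.2347e-6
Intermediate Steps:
K(y) = 3 - 2*y²/3 - y/3 (K(y) = 3 - ((y² + y*y) + y)/3 = 3 - ((y² + y²) + y)/3 = 3 - (2*y² + y)/3 = 3 - (y + 2*y²)/3 = 3 + (-2*y²/3 - y/3) = 3 - 2*y²/3 - y/3)
1/((34819 - K(-9 - 43)) + 71686) = 1/((34819 - (3 - 2*(-9 - 43)²/3 - (-9 - 43)/3)) + 71686) = 1/((34819 - (3 - ⅔*(-52)² - ⅓*(-52))) + 71686) = 1/((34819 - (3 - ⅔*2704 + 52/3)) + 71686) = 1/((34819 - (3 - 5408/3 + 52/3)) + 71686) = 1/((34819 - 1*(-5347/3)) + 71686) = 1/((34819 + 5347/3) + 71686) = 1/(109804/3 + 71686) = 1/(324862/3) = 3/324862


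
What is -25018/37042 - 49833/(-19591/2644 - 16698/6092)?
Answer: 3716062996138577/757036077391 ≈ 4908.7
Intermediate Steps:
-25018/37042 - 49833/(-19591/2644 - 16698/6092) = -25018*1/37042 - 49833/(-19591*1/2644 - 16698*1/6092) = -12509/18521 - 49833/(-19591/2644 - 8349/3046) = -12509/18521 - 49833/(-40874471/4026812) = -12509/18521 - 49833*(-4026812/40874471) = -12509/18521 + 200668122396/40874471 = 3716062996138577/757036077391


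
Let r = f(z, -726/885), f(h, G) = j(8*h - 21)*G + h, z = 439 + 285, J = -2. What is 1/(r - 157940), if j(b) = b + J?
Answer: -295/47774818 ≈ -6.1748e-6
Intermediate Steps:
z = 724
j(b) = -2 + b (j(b) = b - 2 = -2 + b)
f(h, G) = h + G*(-23 + 8*h) (f(h, G) = (-2 + (8*h - 21))*G + h = (-2 + (-21 + 8*h))*G + h = (-23 + 8*h)*G + h = G*(-23 + 8*h) + h = h + G*(-23 + 8*h))
r = -1182518/295 (r = 724 + (-726/885)*(-23 + 8*724) = 724 + (-726*1/885)*(-23 + 5792) = 724 - 242/295*5769 = 724 - 1396098/295 = -1182518/295 ≈ -4008.5)
1/(r - 157940) = 1/(-1182518/295 - 157940) = 1/(-47774818/295) = -295/47774818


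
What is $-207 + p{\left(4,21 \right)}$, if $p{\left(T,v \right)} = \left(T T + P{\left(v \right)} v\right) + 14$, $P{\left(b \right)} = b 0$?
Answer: $-177$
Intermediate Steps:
$P{\left(b \right)} = 0$
$p{\left(T,v \right)} = 14 + T^{2}$ ($p{\left(T,v \right)} = \left(T T + 0 v\right) + 14 = \left(T^{2} + 0\right) + 14 = T^{2} + 14 = 14 + T^{2}$)
$-207 + p{\left(4,21 \right)} = -207 + \left(14 + 4^{2}\right) = -207 + \left(14 + 16\right) = -207 + 30 = -177$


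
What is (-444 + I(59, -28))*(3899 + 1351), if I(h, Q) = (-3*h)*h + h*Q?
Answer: -65829750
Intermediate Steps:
I(h, Q) = -3*h² + Q*h
(-444 + I(59, -28))*(3899 + 1351) = (-444 + 59*(-28 - 3*59))*(3899 + 1351) = (-444 + 59*(-28 - 177))*5250 = (-444 + 59*(-205))*5250 = (-444 - 12095)*5250 = -12539*5250 = -65829750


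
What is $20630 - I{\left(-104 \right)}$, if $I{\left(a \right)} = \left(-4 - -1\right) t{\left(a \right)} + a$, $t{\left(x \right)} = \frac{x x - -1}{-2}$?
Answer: $\frac{9017}{2} \approx 4508.5$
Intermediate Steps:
$t{\left(x \right)} = - \frac{1}{2} - \frac{x^{2}}{2}$ ($t{\left(x \right)} = \left(x^{2} + 1\right) \left(- \frac{1}{2}\right) = \left(1 + x^{2}\right) \left(- \frac{1}{2}\right) = - \frac{1}{2} - \frac{x^{2}}{2}$)
$I{\left(a \right)} = \frac{3}{2} + a + \frac{3 a^{2}}{2}$ ($I{\left(a \right)} = \left(-4 - -1\right) \left(- \frac{1}{2} - \frac{a^{2}}{2}\right) + a = \left(-4 + 1\right) \left(- \frac{1}{2} - \frac{a^{2}}{2}\right) + a = - 3 \left(- \frac{1}{2} - \frac{a^{2}}{2}\right) + a = \left(\frac{3}{2} + \frac{3 a^{2}}{2}\right) + a = \frac{3}{2} + a + \frac{3 a^{2}}{2}$)
$20630 - I{\left(-104 \right)} = 20630 - \left(\frac{3}{2} - 104 + \frac{3 \left(-104\right)^{2}}{2}\right) = 20630 - \left(\frac{3}{2} - 104 + \frac{3}{2} \cdot 10816\right) = 20630 - \left(\frac{3}{2} - 104 + 16224\right) = 20630 - \frac{32243}{2} = \frac{9017}{2}$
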